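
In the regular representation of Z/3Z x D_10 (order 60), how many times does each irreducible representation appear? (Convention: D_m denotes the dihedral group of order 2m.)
Each irreducible V_i of dimension d_i appears with multiplicity d_i, i.e. rho_reg = (direct sum over all irreducibles V_i) d_i V_i. The irreducible dimensions for Z/3Z x D_10 are 1, 1, 1, 1, 1, 1, 1, 1, 1, 1, 1, 1, 2, 2, 2, 2, 2, 2, 2, 2, 2, 2, 2, 2: 12 irreducibles of dimension 1, each with multiplicity 1; 12 irreducibles of dimension 2, each with multiplicity 2. Total dimension 12*1*1 + 12*2*2 = 60 = |G|.

Justification: General theorem: in the regular representation of a finite group G, each irreducible appears with multiplicity equal to its dimension. Check: dim(rho_reg) = sum d_i^2 = 1 + 1 + 1 + 1 + 1 + 1 + 1 + 1 + 1 + 1 + 1 + 1 + 4 + 4 + 4 + 4 + 4 + 4 + 4 + 4 + 4 + 4 + 4 + 4 = 60 = |G|.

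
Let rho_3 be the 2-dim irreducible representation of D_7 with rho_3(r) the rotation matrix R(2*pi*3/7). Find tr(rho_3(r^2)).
chi_{rho_3}(r^2) = 2*cos(2*pi*3*2/7) = 2*cos(2*pi/7)

Justification: rho_3(r^2) is rotation by angle 2*pi*3*2/7, whose trace is 2*cos(2*pi*3*2/7) = 2*cos(2*pi/7).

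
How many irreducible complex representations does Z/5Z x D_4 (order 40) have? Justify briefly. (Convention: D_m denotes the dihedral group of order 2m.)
25

Justification: The number of irreducible complex representations of a finite group equals its number of conjugacy classes. For a direct product, #classes(G x H) = #classes(G) * #classes(H). Z/5Z has 5 classes (abelian), D_4 has 5 classes, so 5 * 5 = 25, so Z/5Z x D_4 (order 40) has exactly 25 irreducible complex representations.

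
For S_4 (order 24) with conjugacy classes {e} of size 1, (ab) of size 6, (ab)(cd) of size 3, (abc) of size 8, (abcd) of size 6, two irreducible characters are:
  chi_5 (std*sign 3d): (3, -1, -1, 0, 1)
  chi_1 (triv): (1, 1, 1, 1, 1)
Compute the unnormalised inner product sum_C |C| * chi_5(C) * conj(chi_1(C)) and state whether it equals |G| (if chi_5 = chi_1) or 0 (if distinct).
Sum = 0; so <chi_5, chi_1> = 0 (distinct irreducibles are orthogonal).

Details: Compute term by term over conjugacy classes (|C| * chi_5(C) * conj(chi_1(C))):
  1*(3)*conj(1) + 6*(-1)*conj(1) + 3*(-1)*conj(1) + 8*(0)*conj(1) + 6*(1)*conj(1)
  = (3) + (-6) + (-3) + (0) + (6)
  = 0.
Dividing by |G| = 24 gives 0/24 = 0, matching the row-orthogonality relation <chi_5, chi_1> = [chi_5 = chi_1].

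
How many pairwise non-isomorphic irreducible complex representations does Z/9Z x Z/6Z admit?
54

Solution. The number of irreducible complex representations of a finite group equals its number of conjugacy classes. Z/9Z x Z/6Z is abelian of order 54, so every element is its own conjugacy class: 54 classes, so Z/9Z x Z/6Z (order 54) has exactly 54 irreducible complex representations.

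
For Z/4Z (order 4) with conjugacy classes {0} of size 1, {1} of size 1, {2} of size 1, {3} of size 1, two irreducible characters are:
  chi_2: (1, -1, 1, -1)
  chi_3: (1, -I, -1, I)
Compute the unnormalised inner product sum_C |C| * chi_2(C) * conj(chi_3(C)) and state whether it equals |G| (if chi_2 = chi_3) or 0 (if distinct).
Sum = 0; so <chi_2, chi_3> = 0 (distinct irreducibles are orthogonal).

Details: Compute term by term over conjugacy classes (|C| * chi_2(C) * conj(chi_3(C))):
  1*(1)*conj(1) + 1*(-1)*conj(-I) + 1*(1)*conj(-1) + 1*(-1)*conj(I)
  = (1) + (-I) + (-1) + (I)
  = 0.
(Exp terms are combined using exp(i*s)*conj(exp(i*t)) = exp(i*(s-t)), and sums of them are collapsed using the identity that for every m > 1 the m distinct m-th roots of unity sum to 0, e.g. 1 + exp(2*I*pi/3) + exp(-2*I*pi/3) = 0.)
Dividing by |G| = 4 gives 0/4 = 0, matching the row-orthogonality relation <chi_2, chi_3> = [chi_2 = chi_3].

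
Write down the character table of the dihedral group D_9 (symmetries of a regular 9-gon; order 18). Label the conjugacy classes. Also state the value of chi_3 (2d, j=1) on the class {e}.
Conjugacy classes: {e} of size 1, {r^1, r^8} of size 2, {r^2, r^7} of size 2, {r^3, r^6} of size 2, {r^4, r^5} of size 2, {s, sr, ..., sr^8} of size 9.
Character table:
  irrep \ class              {e} (size 1)  {r^1, r^8} (size 2)  {r^2, r^7} (size 2)  {r^3, r^6} (size 2)  {r^4, r^5} (size 2)  {s, sr, ..., sr^8} (size 9)
  chi_1 (triv)               1             1                    1                    1                    1                    1                          
  chi_2 (sign: r->1, s->-1)  1             1                    1                    1                    1                    -1                         
  chi_3 (2d, j=1)            2             2*cos(2*pi/9)        2*cos(4*pi/9)        -1                   -2*cos(pi/9)         0                          
  chi_4 (2d, j=2)            2             2*cos(4*pi/9)        -2*cos(pi/9)         -1                   2*cos(2*pi/9)        0                          
  chi_5 (2d, j=3)            2             -1                   -1                   2                    -1                   0                          
  chi_6 (2d, j=4)            2             -2*cos(pi/9)         2*cos(2*pi/9)        -1                   2*cos(4*pi/9)        0                          

Spot check: chi_3 (2d, j=1) on {e} = 2.

Solution. D_9 has order 2*9 = 18 with 6 conjugacy classes, hence 6 irreducibles. Sum of squared dims 1 + 1 + 4 + 4 + 4 + 4 = 18 = |G|. Linear characters come from the abelianisation; the 2-dimensional irreps have character r^k -> 2*cos(2*pi*j*k/9), reflections -> 0.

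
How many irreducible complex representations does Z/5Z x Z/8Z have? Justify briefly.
40

Reasoning: The number of irreducible complex representations of a finite group equals its number of conjugacy classes. Z/5Z x Z/8Z is abelian of order 40, so every element is its own conjugacy class: 40 classes, so Z/5Z x Z/8Z (order 40) has exactly 40 irreducible complex representations.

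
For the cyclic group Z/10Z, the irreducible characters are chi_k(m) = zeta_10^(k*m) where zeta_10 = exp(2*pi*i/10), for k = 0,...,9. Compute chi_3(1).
chi_3(1) = zeta_10^3 = exp(3*I*pi/5)

Argument: chi_3(1) = zeta_10^(3*1) = zeta_10^3. Since zeta_10^10 = 1, this equals zeta_10^3 = exp(2*pi*i*3/10) = exp(3*I*pi/5).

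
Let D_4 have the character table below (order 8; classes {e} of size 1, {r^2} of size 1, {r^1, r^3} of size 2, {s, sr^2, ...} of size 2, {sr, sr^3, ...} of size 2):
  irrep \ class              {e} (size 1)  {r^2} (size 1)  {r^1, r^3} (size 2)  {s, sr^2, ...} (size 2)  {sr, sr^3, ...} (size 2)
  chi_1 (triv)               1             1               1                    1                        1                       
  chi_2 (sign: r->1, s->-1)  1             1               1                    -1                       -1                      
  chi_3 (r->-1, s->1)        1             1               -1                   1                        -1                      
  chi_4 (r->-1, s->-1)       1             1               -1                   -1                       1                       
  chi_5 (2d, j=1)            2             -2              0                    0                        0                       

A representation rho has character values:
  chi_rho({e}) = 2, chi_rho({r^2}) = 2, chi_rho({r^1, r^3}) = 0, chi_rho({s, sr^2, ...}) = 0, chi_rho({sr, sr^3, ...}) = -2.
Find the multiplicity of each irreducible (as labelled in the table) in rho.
Multiplicities: chi_1: 0, chi_2: 1, chi_3: 1, chi_4: 0, chi_5: 0.

Use <chi_rho, chi> = (1/|G|) sum_C |C| * chi_rho(C) * conj(chi(C)) with |G| = 8 for each irreducible chi in the table:
  <chi_rho, chi_1> = (1/8)[1*(2)*conj(1) + 1*(2)*conj(1) + 2*(0)*conj(1) + 2*(0)*conj(1) + 2*(-2)*conj(1)]
      = (1/8)[(2) + (2) + (0) + (0) + (-4)] = 0/8 = 0
  <chi_rho, chi_2> = (1/8)[1*(2)*conj(1) + 1*(2)*conj(1) + 2*(0)*conj(1) + 2*(0)*conj(-1) + 2*(-2)*conj(-1)]
      = (1/8)[(2) + (2) + (0) + (0) + (4)] = 8/8 = 1
  <chi_rho, chi_3> = (1/8)[1*(2)*conj(1) + 1*(2)*conj(1) + 2*(0)*conj(-1) + 2*(0)*conj(1) + 2*(-2)*conj(-1)]
      = (1/8)[(2) + (2) + (0) + (0) + (4)] = 8/8 = 1
  <chi_rho, chi_4> = (1/8)[1*(2)*conj(1) + 1*(2)*conj(1) + 2*(0)*conj(-1) + 2*(0)*conj(-1) + 2*(-2)*conj(1)]
      = (1/8)[(2) + (2) + (0) + (0) + (-4)] = 0/8 = 0
  <chi_rho, chi_5> = (1/8)[1*(2)*conj(2) + 1*(2)*conj(-2) + 2*(0)*conj(0) + 2*(0)*conj(0) + 2*(-2)*conj(0)]
      = (1/8)[(4) + (-4) + (0) + (0) + (0)] = 0/8 = 0
Dimension check: dim(rho) = sum (mult * dim) = 0*1 + 1*1 + 1*1 + 0*1 + 0*2 = 2 = chi_rho(e) = 2.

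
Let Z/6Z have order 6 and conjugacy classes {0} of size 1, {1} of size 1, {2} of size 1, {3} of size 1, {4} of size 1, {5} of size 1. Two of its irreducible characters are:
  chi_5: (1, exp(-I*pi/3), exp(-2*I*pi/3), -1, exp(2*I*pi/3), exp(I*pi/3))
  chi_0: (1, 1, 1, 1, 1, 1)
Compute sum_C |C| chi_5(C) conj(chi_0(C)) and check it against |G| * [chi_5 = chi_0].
Sum = 0; so <chi_5, chi_0> = 0 (distinct irreducibles are orthogonal).

Why: Compute term by term over conjugacy classes (|C| * chi_5(C) * conj(chi_0(C))):
  1*(1)*conj(1) + 1*(exp(-I*pi/3))*conj(1) + 1*(exp(-2*I*pi/3))*conj(1) + 1*(-1)*conj(1) + 1*(exp(2*I*pi/3))*conj(1) + 1*(exp(I*pi/3))*conj(1)
  = (1) + (exp(-I*pi/3)) + (exp(-2*I*pi/3)) + (-1) + (exp(2*I*pi/3)) + (exp(I*pi/3))
  = 0.
(Exp terms are combined using exp(i*s)*conj(exp(i*t)) = exp(i*(s-t)), and sums of them are collapsed using the identity that for every m > 1 the m distinct m-th roots of unity sum to 0, e.g. 1 + exp(2*I*pi/3) + exp(-2*I*pi/3) = 0.)
Dividing by |G| = 6 gives 0/6 = 0, matching the row-orthogonality relation <chi_5, chi_0> = [chi_5 = chi_0].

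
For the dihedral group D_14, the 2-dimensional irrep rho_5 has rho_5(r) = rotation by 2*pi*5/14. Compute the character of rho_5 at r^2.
chi_{rho_5}(r^2) = 2*cos(2*pi*5*2/14) = -2*cos(3*pi/7)

Working: rho_5(r^2) is rotation by angle 2*pi*5*2/14, whose trace is 2*cos(2*pi*5*2/14) = -2*cos(3*pi/7).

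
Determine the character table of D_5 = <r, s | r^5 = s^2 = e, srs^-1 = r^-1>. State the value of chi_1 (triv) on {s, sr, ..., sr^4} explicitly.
Conjugacy classes: {e} of size 1, {r^1, r^4} of size 2, {r^2, r^3} of size 2, {s, sr, ..., sr^4} of size 5.
Character table:
  irrep \ class              {e} (size 1)  {r^1, r^4} (size 2)  {r^2, r^3} (size 2)  {s, sr, ..., sr^4} (size 5)
  chi_1 (triv)               1             1                    1                    1                          
  chi_2 (sign: r->1, s->-1)  1             1                    1                    -1                         
  chi_3 (2d, j=1)            2             -1/2 + sqrt(5)/2     -sqrt(5)/2 - 1/2     0                          
  chi_4 (2d, j=2)            2             -sqrt(5)/2 - 1/2     -1/2 + sqrt(5)/2     0                          

Spot check: chi_1 (triv) on {s, sr, ..., sr^4} = 1.

Derivation: D_5 has order 2*5 = 10 with 4 conjugacy classes, hence 4 irreducibles. Sum of squared dims 1 + 1 + 4 + 4 = 10 = |G|. Linear characters come from the abelianisation; the 2-dimensional irreps have character r^k -> 2*cos(2*pi*j*k/5), reflections -> 0.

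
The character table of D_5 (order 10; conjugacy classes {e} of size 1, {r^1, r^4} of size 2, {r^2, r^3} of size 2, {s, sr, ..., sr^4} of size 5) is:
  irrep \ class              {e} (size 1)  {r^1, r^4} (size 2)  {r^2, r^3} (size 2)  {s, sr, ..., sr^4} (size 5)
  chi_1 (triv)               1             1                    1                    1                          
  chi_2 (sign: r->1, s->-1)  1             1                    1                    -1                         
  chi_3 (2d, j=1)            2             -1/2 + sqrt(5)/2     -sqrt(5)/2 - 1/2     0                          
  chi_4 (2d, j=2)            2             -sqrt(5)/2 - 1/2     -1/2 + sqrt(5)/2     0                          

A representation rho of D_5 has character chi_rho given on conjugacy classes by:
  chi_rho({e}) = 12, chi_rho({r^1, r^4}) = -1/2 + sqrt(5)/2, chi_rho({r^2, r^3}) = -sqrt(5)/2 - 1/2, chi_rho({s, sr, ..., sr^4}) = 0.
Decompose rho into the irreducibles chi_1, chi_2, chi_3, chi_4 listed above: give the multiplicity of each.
Multiplicities: chi_1: 1, chi_2: 1, chi_3: 3, chi_4: 2.

Explanation: Use <chi_rho, chi> = (1/|G|) sum_C |C| * chi_rho(C) * conj(chi(C)) with |G| = 10 for each irreducible chi in the table:
  <chi_rho, chi_1> = (1/10)[1*(12)*conj(1) + 2*(-1/2 + sqrt(5)/2)*conj(1) + 2*(-sqrt(5)/2 - 1/2)*conj(1) + 5*(0)*conj(1)]
      = (1/10)[(12) + (-1 + sqrt(5)) + (-sqrt(5) - 1) + (0)] = 10/10 = 1
  <chi_rho, chi_2> = (1/10)[1*(12)*conj(1) + 2*(-1/2 + sqrt(5)/2)*conj(1) + 2*(-sqrt(5)/2 - 1/2)*conj(1) + 5*(0)*conj(-1)]
      = (1/10)[(12) + (-1 + sqrt(5)) + (-sqrt(5) - 1) + (0)] = 10/10 = 1
  <chi_rho, chi_3> = (1/10)[1*(12)*conj(2) + 2*(-1/2 + sqrt(5)/2)*conj(-1/2 + sqrt(5)/2) + 2*(-sqrt(5)/2 - 1/2)*conj(-sqrt(5)/2 - 1/2) + 5*(0)*conj(0)]
      = (1/10)[(24) + (3 - sqrt(5)) + (sqrt(5) + 3) + (0)] = 30/10 = 3
  <chi_rho, chi_4> = (1/10)[1*(12)*conj(2) + 2*(-1/2 + sqrt(5)/2)*conj(-sqrt(5)/2 - 1/2) + 2*(-sqrt(5)/2 - 1/2)*conj(-1/2 + sqrt(5)/2) + 5*(0)*conj(0)]
      = (1/10)[(24) + (-2) + (-2) + (0)] = 20/10 = 2
Dimension check: dim(rho) = sum (mult * dim) = 1*1 + 1*1 + 3*2 + 2*2 = 12 = chi_rho(e) = 12.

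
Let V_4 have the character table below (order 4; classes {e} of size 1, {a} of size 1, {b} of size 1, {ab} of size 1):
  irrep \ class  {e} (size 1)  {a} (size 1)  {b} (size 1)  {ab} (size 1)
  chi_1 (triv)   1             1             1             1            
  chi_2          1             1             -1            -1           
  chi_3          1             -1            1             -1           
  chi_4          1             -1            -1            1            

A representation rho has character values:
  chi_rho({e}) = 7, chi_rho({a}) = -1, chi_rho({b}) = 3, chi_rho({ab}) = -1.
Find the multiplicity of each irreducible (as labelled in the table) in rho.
Multiplicities: chi_1: 2, chi_2: 1, chi_3: 3, chi_4: 1.

Proof sketch: Use <chi_rho, chi> = (1/|G|) sum_C |C| * chi_rho(C) * conj(chi(C)) with |G| = 4 for each irreducible chi in the table:
  <chi_rho, chi_1> = (1/4)[1*(7)*conj(1) + 1*(-1)*conj(1) + 1*(3)*conj(1) + 1*(-1)*conj(1)]
      = (1/4)[(7) + (-1) + (3) + (-1)] = 8/4 = 2
  <chi_rho, chi_2> = (1/4)[1*(7)*conj(1) + 1*(-1)*conj(1) + 1*(3)*conj(-1) + 1*(-1)*conj(-1)]
      = (1/4)[(7) + (-1) + (-3) + (1)] = 4/4 = 1
  <chi_rho, chi_3> = (1/4)[1*(7)*conj(1) + 1*(-1)*conj(-1) + 1*(3)*conj(1) + 1*(-1)*conj(-1)]
      = (1/4)[(7) + (1) + (3) + (1)] = 12/4 = 3
  <chi_rho, chi_4> = (1/4)[1*(7)*conj(1) + 1*(-1)*conj(-1) + 1*(3)*conj(-1) + 1*(-1)*conj(1)]
      = (1/4)[(7) + (1) + (-3) + (-1)] = 4/4 = 1
Dimension check: dim(rho) = sum (mult * dim) = 2*1 + 1*1 + 3*1 + 1*1 = 7 = chi_rho(e) = 7.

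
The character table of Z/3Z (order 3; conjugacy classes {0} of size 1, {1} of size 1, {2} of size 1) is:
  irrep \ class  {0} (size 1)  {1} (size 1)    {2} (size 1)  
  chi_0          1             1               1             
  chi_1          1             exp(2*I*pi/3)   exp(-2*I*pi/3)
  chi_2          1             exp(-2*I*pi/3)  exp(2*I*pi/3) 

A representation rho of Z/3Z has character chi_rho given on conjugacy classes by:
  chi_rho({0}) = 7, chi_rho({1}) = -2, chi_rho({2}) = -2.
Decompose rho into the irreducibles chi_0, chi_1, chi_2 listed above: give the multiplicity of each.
Multiplicities: chi_0: 1, chi_1: 3, chi_2: 3.

Why: Use <chi_rho, chi> = (1/|G|) sum_C |C| * chi_rho(C) * conj(chi(C)) with |G| = 3 for each irreducible chi in the table:
  <chi_rho, chi_0> = (1/3)[1*(7)*conj(1) + 1*(-2)*conj(1) + 1*(-2)*conj(1)]
      = (1/3)[(7) + (-2) + (-2)] = 3/3 = 1
  <chi_rho, chi_1> = (1/3)[1*(7)*conj(1) + 1*(-2)*conj(exp(2*I*pi/3)) + 1*(-2)*conj(exp(-2*I*pi/3))]
      = (1/3)[(7) + (3 + exp(-2*I*pi/3) + 3*exp(2*I*pi/3)) + (3 + 3*exp(-2*I*pi/3) + exp(2*I*pi/3))] = 9/3 = 3
  <chi_rho, chi_2> = (1/3)[1*(7)*conj(1) + 1*(-2)*conj(exp(-2*I*pi/3)) + 1*(-2)*conj(exp(2*I*pi/3))]
      = (1/3)[(7) + (3 + 3*exp(-2*I*pi/3) + exp(2*I*pi/3)) + (3 + exp(-2*I*pi/3) + 3*exp(2*I*pi/3))] = 9/3 = 3
(Exp terms are combined using exp(i*s)*conj(exp(i*t)) = exp(i*(s-t)), and sums of them are collapsed using the identity that for every m > 1 the m distinct m-th roots of unity sum to 0, e.g. 1 + exp(2*I*pi/3) + exp(-2*I*pi/3) = 0.)
Dimension check: dim(rho) = sum (mult * dim) = 1*1 + 3*1 + 3*1 = 7 = chi_rho(e) = 7.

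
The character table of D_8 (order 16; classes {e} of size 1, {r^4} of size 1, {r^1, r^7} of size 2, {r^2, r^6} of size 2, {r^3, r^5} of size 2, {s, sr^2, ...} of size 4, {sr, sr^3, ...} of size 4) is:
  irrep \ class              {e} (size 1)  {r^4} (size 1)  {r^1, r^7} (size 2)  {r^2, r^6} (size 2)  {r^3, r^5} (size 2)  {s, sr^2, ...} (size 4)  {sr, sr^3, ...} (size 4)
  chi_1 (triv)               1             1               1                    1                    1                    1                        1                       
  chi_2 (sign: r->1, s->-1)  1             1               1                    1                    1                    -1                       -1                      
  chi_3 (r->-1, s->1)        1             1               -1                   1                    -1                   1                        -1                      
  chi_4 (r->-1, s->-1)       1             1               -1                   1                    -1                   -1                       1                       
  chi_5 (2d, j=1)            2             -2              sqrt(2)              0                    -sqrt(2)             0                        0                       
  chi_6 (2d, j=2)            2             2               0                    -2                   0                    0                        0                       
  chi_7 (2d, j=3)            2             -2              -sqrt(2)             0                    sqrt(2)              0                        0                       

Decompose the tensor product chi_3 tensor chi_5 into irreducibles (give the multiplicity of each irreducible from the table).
chi_3 tensor chi_5 = chi_7 (all other irreducibles have multiplicity 0).

Details: The character of a tensor product is the pointwise product (chi_3 * chi_5)(C) = chi_3(C) * chi_5(C):
  {e}: (1)*(2), {r^4}: (1)*(-2), {r^1, r^7}: (-1)*(sqrt(2)), {r^2, r^6}: (1)*(0), {r^3, r^5}: (-1)*(-sqrt(2)), {s, sr^2, ...}: (1)*(0), {sr, sr^3, ...}: (-1)*(0)
so (chi_3 * chi_5) takes values
  {e} -> 2, {r^4} -> -2, {r^1, r^7} -> -sqrt(2), {r^2, r^6} -> 0, {r^3, r^5} -> sqrt(2), {s, sr^2, ...} -> 0, {sr, sr^3, ...} -> 0.
Now take the inner product of this character with each irreducible chi from the table, <chi_3*chi_5, chi> = (1/16) sum_C |C| (chi_3*chi_5)(C) conj(chi(C)):
  <chi_3*chi_5, chi_1> = (1/16)[1*(2)*conj(1) + 1*(-2)*conj(1) + 2*(-sqrt(2))*conj(1) + 2*(0)*conj(1) + 2*(sqrt(2))*conj(1) + 4*(0)*conj(1) + 4*(0)*conj(1)]
      = (1/16)[(2) + (-2) + (-2*sqrt(2)) + (0) + (2*sqrt(2)) + (0) + (0)] = 0/16 = 0
  <chi_3*chi_5, chi_2> = (1/16)[1*(2)*conj(1) + 1*(-2)*conj(1) + 2*(-sqrt(2))*conj(1) + 2*(0)*conj(1) + 2*(sqrt(2))*conj(1) + 4*(0)*conj(-1) + 4*(0)*conj(-1)]
      = (1/16)[(2) + (-2) + (-2*sqrt(2)) + (0) + (2*sqrt(2)) + (0) + (0)] = 0/16 = 0
  <chi_3*chi_5, chi_3> = (1/16)[1*(2)*conj(1) + 1*(-2)*conj(1) + 2*(-sqrt(2))*conj(-1) + 2*(0)*conj(1) + 2*(sqrt(2))*conj(-1) + 4*(0)*conj(1) + 4*(0)*conj(-1)]
      = (1/16)[(2) + (-2) + (2*sqrt(2)) + (0) + (-2*sqrt(2)) + (0) + (0)] = 0/16 = 0
  <chi_3*chi_5, chi_4> = (1/16)[1*(2)*conj(1) + 1*(-2)*conj(1) + 2*(-sqrt(2))*conj(-1) + 2*(0)*conj(1) + 2*(sqrt(2))*conj(-1) + 4*(0)*conj(-1) + 4*(0)*conj(1)]
      = (1/16)[(2) + (-2) + (2*sqrt(2)) + (0) + (-2*sqrt(2)) + (0) + (0)] = 0/16 = 0
  <chi_3*chi_5, chi_5> = (1/16)[1*(2)*conj(2) + 1*(-2)*conj(-2) + 2*(-sqrt(2))*conj(sqrt(2)) + 2*(0)*conj(0) + 2*(sqrt(2))*conj(-sqrt(2)) + 4*(0)*conj(0) + 4*(0)*conj(0)]
      = (1/16)[(4) + (4) + (-4) + (0) + (-4) + (0) + (0)] = 0/16 = 0
  <chi_3*chi_5, chi_6> = (1/16)[1*(2)*conj(2) + 1*(-2)*conj(2) + 2*(-sqrt(2))*conj(0) + 2*(0)*conj(-2) + 2*(sqrt(2))*conj(0) + 4*(0)*conj(0) + 4*(0)*conj(0)]
      = (1/16)[(4) + (-4) + (0) + (0) + (0) + (0) + (0)] = 0/16 = 0
  <chi_3*chi_5, chi_7> = (1/16)[1*(2)*conj(2) + 1*(-2)*conj(-2) + 2*(-sqrt(2))*conj(-sqrt(2)) + 2*(0)*conj(0) + 2*(sqrt(2))*conj(sqrt(2)) + 4*(0)*conj(0) + 4*(0)*conj(0)]
      = (1/16)[(4) + (4) + (4) + (0) + (4) + (0) + (0)] = 16/16 = 1
Hence the multiplicities are chi_7: 1. Dimension check: dim(chi_3)*dim(chi_5) = 1*2 = 2 and sum (mult * dim) = 1*2 = 2.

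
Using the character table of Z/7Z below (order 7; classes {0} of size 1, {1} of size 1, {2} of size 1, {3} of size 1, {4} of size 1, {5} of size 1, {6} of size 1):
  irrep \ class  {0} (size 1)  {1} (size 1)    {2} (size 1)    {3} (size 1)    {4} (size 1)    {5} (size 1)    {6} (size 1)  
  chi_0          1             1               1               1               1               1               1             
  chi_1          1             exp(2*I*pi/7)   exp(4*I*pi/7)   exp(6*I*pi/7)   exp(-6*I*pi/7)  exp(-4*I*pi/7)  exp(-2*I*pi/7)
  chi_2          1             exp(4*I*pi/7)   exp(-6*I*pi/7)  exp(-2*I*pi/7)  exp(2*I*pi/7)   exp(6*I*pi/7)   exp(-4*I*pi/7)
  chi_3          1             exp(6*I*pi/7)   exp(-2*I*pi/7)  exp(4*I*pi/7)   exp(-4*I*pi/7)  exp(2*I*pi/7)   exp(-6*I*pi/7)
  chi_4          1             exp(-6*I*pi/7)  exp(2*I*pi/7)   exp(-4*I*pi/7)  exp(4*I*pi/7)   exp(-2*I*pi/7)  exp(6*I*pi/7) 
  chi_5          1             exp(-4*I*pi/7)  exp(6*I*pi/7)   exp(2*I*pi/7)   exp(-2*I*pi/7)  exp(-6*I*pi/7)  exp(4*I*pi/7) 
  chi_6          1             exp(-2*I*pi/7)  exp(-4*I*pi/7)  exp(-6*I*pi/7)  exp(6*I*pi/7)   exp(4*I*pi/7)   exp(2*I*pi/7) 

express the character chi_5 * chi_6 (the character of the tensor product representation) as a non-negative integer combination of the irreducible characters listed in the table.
chi_5 tensor chi_6 = chi_4 (all other irreducibles have multiplicity 0).

Derivation: The character of a tensor product is the pointwise product (chi_5 * chi_6)(C) = chi_5(C) * chi_6(C):
  {0}: (1)*(1), {1}: (exp(-4*I*pi/7))*(exp(-2*I*pi/7)), {2}: (exp(6*I*pi/7))*(exp(-4*I*pi/7)), {3}: (exp(2*I*pi/7))*(exp(-6*I*pi/7)), {4}: (exp(-2*I*pi/7))*(exp(6*I*pi/7)), {5}: (exp(-6*I*pi/7))*(exp(4*I*pi/7)), {6}: (exp(4*I*pi/7))*(exp(2*I*pi/7))
so (chi_5 * chi_6) takes values
  {0} -> 1, {1} -> exp(-6*I*pi/7), {2} -> exp(2*I*pi/7), {3} -> exp(-4*I*pi/7), {4} -> exp(4*I*pi/7), {5} -> exp(-2*I*pi/7), {6} -> exp(6*I*pi/7).
Now take the inner product of this character with each irreducible chi from the table, <chi_5*chi_6, chi> = (1/7) sum_C |C| (chi_5*chi_6)(C) conj(chi(C)):
  <chi_5*chi_6, chi_0> = (1/7)[1*(1)*conj(1) + 1*(exp(-6*I*pi/7))*conj(1) + 1*(exp(2*I*pi/7))*conj(1) + 1*(exp(-4*I*pi/7))*conj(1) + 1*(exp(4*I*pi/7))*conj(1) + 1*(exp(-2*I*pi/7))*conj(1) + 1*(exp(6*I*pi/7))*conj(1)]
      = (1/7)[(1) + (exp(-6*I*pi/7)) + (exp(2*I*pi/7)) + (exp(-4*I*pi/7)) + (exp(4*I*pi/7)) + (exp(-2*I*pi/7)) + (exp(6*I*pi/7))] = 0/7 = 0
  <chi_5*chi_6, chi_1> = (1/7)[1*(1)*conj(1) + 1*(exp(-6*I*pi/7))*conj(exp(2*I*pi/7)) + 1*(exp(2*I*pi/7))*conj(exp(4*I*pi/7)) + 1*(exp(-4*I*pi/7))*conj(exp(6*I*pi/7)) + 1*(exp(4*I*pi/7))*conj(exp(-6*I*pi/7)) + 1*(exp(-2*I*pi/7))*conj(exp(-4*I*pi/7)) + 1*(exp(6*I*pi/7))*conj(exp(-2*I*pi/7))]
      = (1/7)[(1) + (exp(6*I*pi/7)) + (exp(-2*I*pi/7)) + (exp(4*I*pi/7)) + (exp(-4*I*pi/7)) + (exp(2*I*pi/7)) + (exp(-6*I*pi/7))] = 0/7 = 0
  <chi_5*chi_6, chi_2> = (1/7)[1*(1)*conj(1) + 1*(exp(-6*I*pi/7))*conj(exp(4*I*pi/7)) + 1*(exp(2*I*pi/7))*conj(exp(-6*I*pi/7)) + 1*(exp(-4*I*pi/7))*conj(exp(-2*I*pi/7)) + 1*(exp(4*I*pi/7))*conj(exp(2*I*pi/7)) + 1*(exp(-2*I*pi/7))*conj(exp(6*I*pi/7)) + 1*(exp(6*I*pi/7))*conj(exp(-4*I*pi/7))]
      = (1/7)[(1) + (exp(4*I*pi/7)) + (exp(-6*I*pi/7)) + (exp(-2*I*pi/7)) + (exp(2*I*pi/7)) + (exp(6*I*pi/7)) + (exp(-4*I*pi/7))] = 0/7 = 0
  <chi_5*chi_6, chi_3> = (1/7)[1*(1)*conj(1) + 1*(exp(-6*I*pi/7))*conj(exp(6*I*pi/7)) + 1*(exp(2*I*pi/7))*conj(exp(-2*I*pi/7)) + 1*(exp(-4*I*pi/7))*conj(exp(4*I*pi/7)) + 1*(exp(4*I*pi/7))*conj(exp(-4*I*pi/7)) + 1*(exp(-2*I*pi/7))*conj(exp(2*I*pi/7)) + 1*(exp(6*I*pi/7))*conj(exp(-6*I*pi/7))]
      = (1/7)[(1) + (exp(2*I*pi/7)) + (exp(4*I*pi/7)) + (exp(6*I*pi/7)) + (exp(-6*I*pi/7)) + (exp(-4*I*pi/7)) + (exp(-2*I*pi/7))] = 0/7 = 0
  <chi_5*chi_6, chi_4> = (1/7)[1*(1)*conj(1) + 1*(exp(-6*I*pi/7))*conj(exp(-6*I*pi/7)) + 1*(exp(2*I*pi/7))*conj(exp(2*I*pi/7)) + 1*(exp(-4*I*pi/7))*conj(exp(-4*I*pi/7)) + 1*(exp(4*I*pi/7))*conj(exp(4*I*pi/7)) + 1*(exp(-2*I*pi/7))*conj(exp(-2*I*pi/7)) + 1*(exp(6*I*pi/7))*conj(exp(6*I*pi/7))]
      = (1/7)[(1) + (1) + (1) + (1) + (1) + (1) + (1)] = 7/7 = 1
  <chi_5*chi_6, chi_5> = (1/7)[1*(1)*conj(1) + 1*(exp(-6*I*pi/7))*conj(exp(-4*I*pi/7)) + 1*(exp(2*I*pi/7))*conj(exp(6*I*pi/7)) + 1*(exp(-4*I*pi/7))*conj(exp(2*I*pi/7)) + 1*(exp(4*I*pi/7))*conj(exp(-2*I*pi/7)) + 1*(exp(-2*I*pi/7))*conj(exp(-6*I*pi/7)) + 1*(exp(6*I*pi/7))*conj(exp(4*I*pi/7))]
      = (1/7)[(1) + (exp(-2*I*pi/7)) + (exp(-4*I*pi/7)) + (exp(-6*I*pi/7)) + (exp(6*I*pi/7)) + (exp(4*I*pi/7)) + (exp(2*I*pi/7))] = 0/7 = 0
  <chi_5*chi_6, chi_6> = (1/7)[1*(1)*conj(1) + 1*(exp(-6*I*pi/7))*conj(exp(-2*I*pi/7)) + 1*(exp(2*I*pi/7))*conj(exp(-4*I*pi/7)) + 1*(exp(-4*I*pi/7))*conj(exp(-6*I*pi/7)) + 1*(exp(4*I*pi/7))*conj(exp(6*I*pi/7)) + 1*(exp(-2*I*pi/7))*conj(exp(4*I*pi/7)) + 1*(exp(6*I*pi/7))*conj(exp(2*I*pi/7))]
      = (1/7)[(1) + (exp(-4*I*pi/7)) + (exp(6*I*pi/7)) + (exp(2*I*pi/7)) + (exp(-2*I*pi/7)) + (exp(-6*I*pi/7)) + (exp(4*I*pi/7))] = 0/7 = 0
(Exp terms are combined using exp(i*s)*conj(exp(i*t)) = exp(i*(s-t)), and sums of them are collapsed using the identity that for every m > 1 the m distinct m-th roots of unity sum to 0, e.g. 1 + exp(2*I*pi/3) + exp(-2*I*pi/3) = 0.)
Hence the multiplicities are chi_4: 1. Dimension check: dim(chi_5)*dim(chi_6) = 1*1 = 1 and sum (mult * dim) = 1*1 = 1.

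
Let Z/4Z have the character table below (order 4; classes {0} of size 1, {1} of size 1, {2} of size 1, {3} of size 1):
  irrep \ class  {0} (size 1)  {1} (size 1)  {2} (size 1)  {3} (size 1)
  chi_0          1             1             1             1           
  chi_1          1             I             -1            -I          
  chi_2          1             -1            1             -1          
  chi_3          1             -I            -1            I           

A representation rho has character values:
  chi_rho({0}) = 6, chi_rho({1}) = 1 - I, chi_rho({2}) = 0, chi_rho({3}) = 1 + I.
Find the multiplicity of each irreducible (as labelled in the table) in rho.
Multiplicities: chi_0: 2, chi_1: 1, chi_2: 1, chi_3: 2.

Solution. Use <chi_rho, chi> = (1/|G|) sum_C |C| * chi_rho(C) * conj(chi(C)) with |G| = 4 for each irreducible chi in the table:
  <chi_rho, chi_0> = (1/4)[1*(6)*conj(1) + 1*(1 - I)*conj(1) + 1*(0)*conj(1) + 1*(1 + I)*conj(1)]
      = (1/4)[(6) + (1 - I) + (0) + (1 + I)] = 8/4 = 2
  <chi_rho, chi_1> = (1/4)[1*(6)*conj(1) + 1*(1 - I)*conj(I) + 1*(0)*conj(-1) + 1*(1 + I)*conj(-I)]
      = (1/4)[(6) + (-1 - I) + (0) + (-1 + I)] = 4/4 = 1
  <chi_rho, chi_2> = (1/4)[1*(6)*conj(1) + 1*(1 - I)*conj(-1) + 1*(0)*conj(1) + 1*(1 + I)*conj(-1)]
      = (1/4)[(6) + (-1 + I) + (0) + (-1 - I)] = 4/4 = 1
  <chi_rho, chi_3> = (1/4)[1*(6)*conj(1) + 1*(1 - I)*conj(-I) + 1*(0)*conj(-1) + 1*(1 + I)*conj(I)]
      = (1/4)[(6) + (1 + I) + (0) + (1 - I)] = 8/4 = 2
(Exp terms are combined using exp(i*s)*conj(exp(i*t)) = exp(i*(s-t)), and sums of them are collapsed using the identity that for every m > 1 the m distinct m-th roots of unity sum to 0, e.g. 1 + exp(2*I*pi/3) + exp(-2*I*pi/3) = 0.)
Dimension check: dim(rho) = sum (mult * dim) = 2*1 + 1*1 + 1*1 + 2*1 = 6 = chi_rho(e) = 6.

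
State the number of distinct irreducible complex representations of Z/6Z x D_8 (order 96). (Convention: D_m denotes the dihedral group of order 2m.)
42

Justification: The number of irreducible complex representations of a finite group equals its number of conjugacy classes. For a direct product, #classes(G x H) = #classes(G) * #classes(H). Z/6Z has 6 classes (abelian), D_8 has 7 classes, so 6 * 7 = 42, so Z/6Z x D_8 (order 96) has exactly 42 irreducible complex representations.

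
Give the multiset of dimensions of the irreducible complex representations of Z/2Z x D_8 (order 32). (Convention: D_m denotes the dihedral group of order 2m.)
Dimensions: 1, 1, 1, 1, 1, 1, 1, 1, 2, 2, 2, 2, 2, 2

Justification: There are 14 irreducibles (= number of conjugacy classes). Their dimensions d_i satisfy sum d_i^2 = |G| = 32: 1 + 1 + 1 + 1 + 1 + 1 + 1 + 1 + 4 + 4 + 4 + 4 + 4 + 4 = 32. (For the product with Z/2Z: each of the 2 1-dim characters of Z/2Z tensors with each irrep of D_8, giving 2 copies of each D_8-dimension.)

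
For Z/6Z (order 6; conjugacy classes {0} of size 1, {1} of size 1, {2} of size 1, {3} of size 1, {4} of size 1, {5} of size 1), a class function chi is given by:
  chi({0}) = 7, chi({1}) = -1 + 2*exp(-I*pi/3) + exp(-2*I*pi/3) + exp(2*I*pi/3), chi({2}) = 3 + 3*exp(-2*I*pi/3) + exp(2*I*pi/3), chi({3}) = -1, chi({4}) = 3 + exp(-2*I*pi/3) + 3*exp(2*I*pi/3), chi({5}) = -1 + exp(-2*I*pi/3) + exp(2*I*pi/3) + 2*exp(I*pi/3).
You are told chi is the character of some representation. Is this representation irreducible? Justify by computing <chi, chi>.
Not irreducible (reducible): <chi, chi> = 11 > 1.

Working: <chi, chi> = (1/|G|) sum_C |C| * |chi(C)|^2 = (1/6)[1*|7|^2 + 1*|-1 + 2*exp(-I*pi/3) + exp(-2*I*pi/3) + exp(2*I*pi/3)|^2 + 1*|3 + 3*exp(-2*I*pi/3) + exp(2*I*pi/3)|^2 + 1*|-1|^2 + 1*|3 + exp(-2*I*pi/3) + 3*exp(2*I*pi/3)|^2 + 1*|-1 + exp(-2*I*pi/3) + exp(2*I*pi/3) + 2*exp(I*pi/3)|^2]
  = (1/6)[(49) + (4) + (4) + (1) + (4) + (4)] = 66/6 = 11.
(Exp terms are combined using exp(i*s)*conj(exp(i*t)) = exp(i*(s-t)), and sums of them are collapsed using the identity that for every m > 1 the m distinct m-th roots of unity sum to 0, e.g. 1 + exp(2*I*pi/3) + exp(-2*I*pi/3) = 0.)
A character is irreducible iff <chi, chi> = 1, so this representation is reducible.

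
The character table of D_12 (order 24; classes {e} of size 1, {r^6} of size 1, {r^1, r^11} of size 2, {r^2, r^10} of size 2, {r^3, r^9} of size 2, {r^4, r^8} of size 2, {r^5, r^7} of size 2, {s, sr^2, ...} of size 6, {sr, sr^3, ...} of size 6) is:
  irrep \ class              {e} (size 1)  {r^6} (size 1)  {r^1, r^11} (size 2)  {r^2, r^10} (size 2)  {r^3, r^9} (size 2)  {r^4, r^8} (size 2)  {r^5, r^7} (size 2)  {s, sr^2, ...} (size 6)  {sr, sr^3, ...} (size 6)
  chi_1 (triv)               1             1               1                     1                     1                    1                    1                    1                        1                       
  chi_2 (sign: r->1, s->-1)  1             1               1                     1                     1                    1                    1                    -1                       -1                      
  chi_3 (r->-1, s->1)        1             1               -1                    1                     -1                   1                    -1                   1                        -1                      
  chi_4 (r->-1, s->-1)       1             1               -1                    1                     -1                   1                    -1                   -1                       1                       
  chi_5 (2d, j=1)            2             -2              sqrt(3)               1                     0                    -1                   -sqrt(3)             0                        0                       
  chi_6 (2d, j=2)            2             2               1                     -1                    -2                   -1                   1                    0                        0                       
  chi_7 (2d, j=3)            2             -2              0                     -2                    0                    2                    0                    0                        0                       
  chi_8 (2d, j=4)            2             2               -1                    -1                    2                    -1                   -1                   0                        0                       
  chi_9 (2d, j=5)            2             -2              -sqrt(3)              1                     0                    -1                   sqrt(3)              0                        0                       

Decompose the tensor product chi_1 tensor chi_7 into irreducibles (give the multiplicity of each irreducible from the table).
chi_1 tensor chi_7 = chi_7 (all other irreducibles have multiplicity 0).

Proof sketch: The character of a tensor product is the pointwise product (chi_1 * chi_7)(C) = chi_1(C) * chi_7(C):
  {e}: (1)*(2), {r^6}: (1)*(-2), {r^1, r^11}: (1)*(0), {r^2, r^10}: (1)*(-2), {r^3, r^9}: (1)*(0), {r^4, r^8}: (1)*(2), {r^5, r^7}: (1)*(0), {s, sr^2, ...}: (1)*(0), {sr, sr^3, ...}: (1)*(0)
so (chi_1 * chi_7) takes values
  {e} -> 2, {r^6} -> -2, {r^1, r^11} -> 0, {r^2, r^10} -> -2, {r^3, r^9} -> 0, {r^4, r^8} -> 2, {r^5, r^7} -> 0, {s, sr^2, ...} -> 0, {sr, sr^3, ...} -> 0.
Now take the inner product of this character with each irreducible chi from the table, <chi_1*chi_7, chi> = (1/24) sum_C |C| (chi_1*chi_7)(C) conj(chi(C)):
  <chi_1*chi_7, chi_1> = (1/24)[1*(2)*conj(1) + 1*(-2)*conj(1) + 2*(0)*conj(1) + 2*(-2)*conj(1) + 2*(0)*conj(1) + 2*(2)*conj(1) + 2*(0)*conj(1) + 6*(0)*conj(1) + 6*(0)*conj(1)]
      = (1/24)[(2) + (-2) + (0) + (-4) + (0) + (4) + (0) + (0) + (0)] = 0/24 = 0
  <chi_1*chi_7, chi_2> = (1/24)[1*(2)*conj(1) + 1*(-2)*conj(1) + 2*(0)*conj(1) + 2*(-2)*conj(1) + 2*(0)*conj(1) + 2*(2)*conj(1) + 2*(0)*conj(1) + 6*(0)*conj(-1) + 6*(0)*conj(-1)]
      = (1/24)[(2) + (-2) + (0) + (-4) + (0) + (4) + (0) + (0) + (0)] = 0/24 = 0
  <chi_1*chi_7, chi_3> = (1/24)[1*(2)*conj(1) + 1*(-2)*conj(1) + 2*(0)*conj(-1) + 2*(-2)*conj(1) + 2*(0)*conj(-1) + 2*(2)*conj(1) + 2*(0)*conj(-1) + 6*(0)*conj(1) + 6*(0)*conj(-1)]
      = (1/24)[(2) + (-2) + (0) + (-4) + (0) + (4) + (0) + (0) + (0)] = 0/24 = 0
  <chi_1*chi_7, chi_4> = (1/24)[1*(2)*conj(1) + 1*(-2)*conj(1) + 2*(0)*conj(-1) + 2*(-2)*conj(1) + 2*(0)*conj(-1) + 2*(2)*conj(1) + 2*(0)*conj(-1) + 6*(0)*conj(-1) + 6*(0)*conj(1)]
      = (1/24)[(2) + (-2) + (0) + (-4) + (0) + (4) + (0) + (0) + (0)] = 0/24 = 0
  <chi_1*chi_7, chi_5> = (1/24)[1*(2)*conj(2) + 1*(-2)*conj(-2) + 2*(0)*conj(sqrt(3)) + 2*(-2)*conj(1) + 2*(0)*conj(0) + 2*(2)*conj(-1) + 2*(0)*conj(-sqrt(3)) + 6*(0)*conj(0) + 6*(0)*conj(0)]
      = (1/24)[(4) + (4) + (0) + (-4) + (0) + (-4) + (0) + (0) + (0)] = 0/24 = 0
  <chi_1*chi_7, chi_6> = (1/24)[1*(2)*conj(2) + 1*(-2)*conj(2) + 2*(0)*conj(1) + 2*(-2)*conj(-1) + 2*(0)*conj(-2) + 2*(2)*conj(-1) + 2*(0)*conj(1) + 6*(0)*conj(0) + 6*(0)*conj(0)]
      = (1/24)[(4) + (-4) + (0) + (4) + (0) + (-4) + (0) + (0) + (0)] = 0/24 = 0
  <chi_1*chi_7, chi_7> = (1/24)[1*(2)*conj(2) + 1*(-2)*conj(-2) + 2*(0)*conj(0) + 2*(-2)*conj(-2) + 2*(0)*conj(0) + 2*(2)*conj(2) + 2*(0)*conj(0) + 6*(0)*conj(0) + 6*(0)*conj(0)]
      = (1/24)[(4) + (4) + (0) + (8) + (0) + (8) + (0) + (0) + (0)] = 24/24 = 1
  <chi_1*chi_7, chi_8> = (1/24)[1*(2)*conj(2) + 1*(-2)*conj(2) + 2*(0)*conj(-1) + 2*(-2)*conj(-1) + 2*(0)*conj(2) + 2*(2)*conj(-1) + 2*(0)*conj(-1) + 6*(0)*conj(0) + 6*(0)*conj(0)]
      = (1/24)[(4) + (-4) + (0) + (4) + (0) + (-4) + (0) + (0) + (0)] = 0/24 = 0
  <chi_1*chi_7, chi_9> = (1/24)[1*(2)*conj(2) + 1*(-2)*conj(-2) + 2*(0)*conj(-sqrt(3)) + 2*(-2)*conj(1) + 2*(0)*conj(0) + 2*(2)*conj(-1) + 2*(0)*conj(sqrt(3)) + 6*(0)*conj(0) + 6*(0)*conj(0)]
      = (1/24)[(4) + (4) + (0) + (-4) + (0) + (-4) + (0) + (0) + (0)] = 0/24 = 0
Hence the multiplicities are chi_7: 1. Dimension check: dim(chi_1)*dim(chi_7) = 1*2 = 2 and sum (mult * dim) = 1*2 = 2.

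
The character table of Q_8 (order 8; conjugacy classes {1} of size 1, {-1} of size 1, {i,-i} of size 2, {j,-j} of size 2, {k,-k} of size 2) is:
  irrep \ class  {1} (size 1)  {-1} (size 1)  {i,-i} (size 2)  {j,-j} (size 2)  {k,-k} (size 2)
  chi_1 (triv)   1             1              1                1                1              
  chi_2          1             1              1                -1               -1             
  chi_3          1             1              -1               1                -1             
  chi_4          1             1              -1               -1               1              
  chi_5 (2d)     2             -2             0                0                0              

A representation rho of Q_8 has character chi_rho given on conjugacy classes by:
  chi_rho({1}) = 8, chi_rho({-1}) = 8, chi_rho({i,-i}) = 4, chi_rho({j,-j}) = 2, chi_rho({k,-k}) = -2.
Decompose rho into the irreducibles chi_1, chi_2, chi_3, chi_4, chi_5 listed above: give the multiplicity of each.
Multiplicities: chi_1: 3, chi_2: 3, chi_3: 2, chi_4: 0, chi_5: 0.

Solution. Use <chi_rho, chi> = (1/|G|) sum_C |C| * chi_rho(C) * conj(chi(C)) with |G| = 8 for each irreducible chi in the table:
  <chi_rho, chi_1> = (1/8)[1*(8)*conj(1) + 1*(8)*conj(1) + 2*(4)*conj(1) + 2*(2)*conj(1) + 2*(-2)*conj(1)]
      = (1/8)[(8) + (8) + (8) + (4) + (-4)] = 24/8 = 3
  <chi_rho, chi_2> = (1/8)[1*(8)*conj(1) + 1*(8)*conj(1) + 2*(4)*conj(1) + 2*(2)*conj(-1) + 2*(-2)*conj(-1)]
      = (1/8)[(8) + (8) + (8) + (-4) + (4)] = 24/8 = 3
  <chi_rho, chi_3> = (1/8)[1*(8)*conj(1) + 1*(8)*conj(1) + 2*(4)*conj(-1) + 2*(2)*conj(1) + 2*(-2)*conj(-1)]
      = (1/8)[(8) + (8) + (-8) + (4) + (4)] = 16/8 = 2
  <chi_rho, chi_4> = (1/8)[1*(8)*conj(1) + 1*(8)*conj(1) + 2*(4)*conj(-1) + 2*(2)*conj(-1) + 2*(-2)*conj(1)]
      = (1/8)[(8) + (8) + (-8) + (-4) + (-4)] = 0/8 = 0
  <chi_rho, chi_5> = (1/8)[1*(8)*conj(2) + 1*(8)*conj(-2) + 2*(4)*conj(0) + 2*(2)*conj(0) + 2*(-2)*conj(0)]
      = (1/8)[(16) + (-16) + (0) + (0) + (0)] = 0/8 = 0
Dimension check: dim(rho) = sum (mult * dim) = 3*1 + 3*1 + 2*1 + 0*1 + 0*2 = 8 = chi_rho(e) = 8.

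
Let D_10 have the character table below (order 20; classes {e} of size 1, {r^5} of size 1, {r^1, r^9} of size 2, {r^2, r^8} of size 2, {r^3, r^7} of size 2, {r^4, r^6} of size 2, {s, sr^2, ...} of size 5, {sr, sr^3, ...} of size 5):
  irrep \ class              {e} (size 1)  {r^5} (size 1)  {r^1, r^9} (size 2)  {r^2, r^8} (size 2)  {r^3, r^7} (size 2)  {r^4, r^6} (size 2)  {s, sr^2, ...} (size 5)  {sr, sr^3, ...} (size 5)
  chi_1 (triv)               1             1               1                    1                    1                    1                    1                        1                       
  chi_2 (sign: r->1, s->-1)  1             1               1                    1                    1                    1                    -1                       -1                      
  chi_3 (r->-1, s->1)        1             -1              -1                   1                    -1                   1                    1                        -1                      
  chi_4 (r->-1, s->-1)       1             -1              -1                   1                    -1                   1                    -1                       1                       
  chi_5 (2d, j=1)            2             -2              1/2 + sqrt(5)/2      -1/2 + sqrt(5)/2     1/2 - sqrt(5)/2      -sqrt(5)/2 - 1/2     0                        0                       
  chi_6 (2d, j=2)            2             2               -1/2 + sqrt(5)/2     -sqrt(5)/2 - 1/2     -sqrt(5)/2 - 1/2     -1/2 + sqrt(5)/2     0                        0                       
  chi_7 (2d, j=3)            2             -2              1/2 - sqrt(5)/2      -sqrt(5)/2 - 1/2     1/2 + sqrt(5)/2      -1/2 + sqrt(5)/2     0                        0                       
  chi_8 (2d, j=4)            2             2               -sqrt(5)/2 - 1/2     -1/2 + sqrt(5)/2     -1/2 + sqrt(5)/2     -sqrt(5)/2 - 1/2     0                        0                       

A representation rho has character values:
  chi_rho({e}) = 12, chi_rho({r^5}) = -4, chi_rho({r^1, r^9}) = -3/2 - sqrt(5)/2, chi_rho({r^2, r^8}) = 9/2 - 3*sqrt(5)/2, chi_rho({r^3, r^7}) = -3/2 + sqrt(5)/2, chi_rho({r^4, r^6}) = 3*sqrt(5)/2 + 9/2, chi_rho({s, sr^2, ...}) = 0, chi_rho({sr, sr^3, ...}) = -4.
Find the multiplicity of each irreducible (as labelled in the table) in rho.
Multiplicities: chi_1: 0, chi_2: 2, chi_3: 3, chi_4: 1, chi_5: 0, chi_6: 1, chi_7: 2, chi_8: 0.

Why: Use <chi_rho, chi> = (1/|G|) sum_C |C| * chi_rho(C) * conj(chi(C)) with |G| = 20 for each irreducible chi in the table:
  <chi_rho, chi_1> = (1/20)[1*(12)*conj(1) + 1*(-4)*conj(1) + 2*(-3/2 - sqrt(5)/2)*conj(1) + 2*(9/2 - 3*sqrt(5)/2)*conj(1) + 2*(-3/2 + sqrt(5)/2)*conj(1) + 2*(3*sqrt(5)/2 + 9/2)*conj(1) + 5*(0)*conj(1) + 5*(-4)*conj(1)]
      = (1/20)[(12) + (-4) + (-3 - sqrt(5)) + (9 - 3*sqrt(5)) + (-3 + sqrt(5)) + (3*sqrt(5) + 9) + (0) + (-20)] = 0/20 = 0
  <chi_rho, chi_2> = (1/20)[1*(12)*conj(1) + 1*(-4)*conj(1) + 2*(-3/2 - sqrt(5)/2)*conj(1) + 2*(9/2 - 3*sqrt(5)/2)*conj(1) + 2*(-3/2 + sqrt(5)/2)*conj(1) + 2*(3*sqrt(5)/2 + 9/2)*conj(1) + 5*(0)*conj(-1) + 5*(-4)*conj(-1)]
      = (1/20)[(12) + (-4) + (-3 - sqrt(5)) + (9 - 3*sqrt(5)) + (-3 + sqrt(5)) + (3*sqrt(5) + 9) + (0) + (20)] = 40/20 = 2
  <chi_rho, chi_3> = (1/20)[1*(12)*conj(1) + 1*(-4)*conj(-1) + 2*(-3/2 - sqrt(5)/2)*conj(-1) + 2*(9/2 - 3*sqrt(5)/2)*conj(1) + 2*(-3/2 + sqrt(5)/2)*conj(-1) + 2*(3*sqrt(5)/2 + 9/2)*conj(1) + 5*(0)*conj(1) + 5*(-4)*conj(-1)]
      = (1/20)[(12) + (4) + (sqrt(5) + 3) + (9 - 3*sqrt(5)) + (3 - sqrt(5)) + (3*sqrt(5) + 9) + (0) + (20)] = 60/20 = 3
  <chi_rho, chi_4> = (1/20)[1*(12)*conj(1) + 1*(-4)*conj(-1) + 2*(-3/2 - sqrt(5)/2)*conj(-1) + 2*(9/2 - 3*sqrt(5)/2)*conj(1) + 2*(-3/2 + sqrt(5)/2)*conj(-1) + 2*(3*sqrt(5)/2 + 9/2)*conj(1) + 5*(0)*conj(-1) + 5*(-4)*conj(1)]
      = (1/20)[(12) + (4) + (sqrt(5) + 3) + (9 - 3*sqrt(5)) + (3 - sqrt(5)) + (3*sqrt(5) + 9) + (0) + (-20)] = 20/20 = 1
  <chi_rho, chi_5> = (1/20)[1*(12)*conj(2) + 1*(-4)*conj(-2) + 2*(-3/2 - sqrt(5)/2)*conj(1/2 + sqrt(5)/2) + 2*(9/2 - 3*sqrt(5)/2)*conj(-1/2 + sqrt(5)/2) + 2*(-3/2 + sqrt(5)/2)*conj(1/2 - sqrt(5)/2) + 2*(3*sqrt(5)/2 + 9/2)*conj(-sqrt(5)/2 - 1/2) + 5*(0)*conj(0) + 5*(-4)*conj(0)]
      = (1/20)[(24) + (8) + (-2*sqrt(5) - 4) + (-12 + 6*sqrt(5)) + (-4 + 2*sqrt(5)) + (-6*sqrt(5) - 12) + (0) + (0)] = 0/20 = 0
  <chi_rho, chi_6> = (1/20)[1*(12)*conj(2) + 1*(-4)*conj(2) + 2*(-3/2 - sqrt(5)/2)*conj(-1/2 + sqrt(5)/2) + 2*(9/2 - 3*sqrt(5)/2)*conj(-sqrt(5)/2 - 1/2) + 2*(-3/2 + sqrt(5)/2)*conj(-sqrt(5)/2 - 1/2) + 2*(3*sqrt(5)/2 + 9/2)*conj(-1/2 + sqrt(5)/2) + 5*(0)*conj(0) + 5*(-4)*conj(0)]
      = (1/20)[(24) + (-8) + (-sqrt(5) - 1) + (3 - 3*sqrt(5)) + (-1 + sqrt(5)) + (3 + 3*sqrt(5)) + (0) + (0)] = 20/20 = 1
  <chi_rho, chi_7> = (1/20)[1*(12)*conj(2) + 1*(-4)*conj(-2) + 2*(-3/2 - sqrt(5)/2)*conj(1/2 - sqrt(5)/2) + 2*(9/2 - 3*sqrt(5)/2)*conj(-sqrt(5)/2 - 1/2) + 2*(-3/2 + sqrt(5)/2)*conj(1/2 + sqrt(5)/2) + 2*(3*sqrt(5)/2 + 9/2)*conj(-1/2 + sqrt(5)/2) + 5*(0)*conj(0) + 5*(-4)*conj(0)]
      = (1/20)[(24) + (8) + (1 + sqrt(5)) + (3 - 3*sqrt(5)) + (1 - sqrt(5)) + (3 + 3*sqrt(5)) + (0) + (0)] = 40/20 = 2
  <chi_rho, chi_8> = (1/20)[1*(12)*conj(2) + 1*(-4)*conj(2) + 2*(-3/2 - sqrt(5)/2)*conj(-sqrt(5)/2 - 1/2) + 2*(9/2 - 3*sqrt(5)/2)*conj(-1/2 + sqrt(5)/2) + 2*(-3/2 + sqrt(5)/2)*conj(-1/2 + sqrt(5)/2) + 2*(3*sqrt(5)/2 + 9/2)*conj(-sqrt(5)/2 - 1/2) + 5*(0)*conj(0) + 5*(-4)*conj(0)]
      = (1/20)[(24) + (-8) + (4 + 2*sqrt(5)) + (-12 + 6*sqrt(5)) + (4 - 2*sqrt(5)) + (-6*sqrt(5) - 12) + (0) + (0)] = 0/20 = 0
Dimension check: dim(rho) = sum (mult * dim) = 0*1 + 2*1 + 3*1 + 1*1 + 0*2 + 1*2 + 2*2 + 0*2 = 12 = chi_rho(e) = 12.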